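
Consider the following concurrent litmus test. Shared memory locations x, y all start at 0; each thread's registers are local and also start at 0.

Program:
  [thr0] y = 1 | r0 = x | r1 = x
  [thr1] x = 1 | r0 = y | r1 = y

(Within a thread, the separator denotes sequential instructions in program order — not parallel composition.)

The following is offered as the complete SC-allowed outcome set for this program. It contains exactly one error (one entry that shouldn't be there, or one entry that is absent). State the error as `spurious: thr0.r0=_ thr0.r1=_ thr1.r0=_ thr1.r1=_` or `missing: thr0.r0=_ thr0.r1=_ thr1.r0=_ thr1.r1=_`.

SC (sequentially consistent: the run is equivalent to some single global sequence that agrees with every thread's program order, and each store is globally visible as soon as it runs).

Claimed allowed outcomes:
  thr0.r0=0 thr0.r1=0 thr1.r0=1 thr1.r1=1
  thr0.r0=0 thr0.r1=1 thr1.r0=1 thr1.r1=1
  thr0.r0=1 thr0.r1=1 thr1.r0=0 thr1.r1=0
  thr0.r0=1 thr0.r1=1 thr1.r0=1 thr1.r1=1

missing: thr0.r0=1 thr0.r1=1 thr1.r0=0 thr1.r1=1

outcome vector order: (thr0.r0,thr0.r1,thr1.r0,thr1.r1)
SC (5): (0,0,1,1); (0,1,1,1); (1,1,0,0); (1,1,0,1); (1,1,1,1)
SC∖claimed = {(1,1,0,1)}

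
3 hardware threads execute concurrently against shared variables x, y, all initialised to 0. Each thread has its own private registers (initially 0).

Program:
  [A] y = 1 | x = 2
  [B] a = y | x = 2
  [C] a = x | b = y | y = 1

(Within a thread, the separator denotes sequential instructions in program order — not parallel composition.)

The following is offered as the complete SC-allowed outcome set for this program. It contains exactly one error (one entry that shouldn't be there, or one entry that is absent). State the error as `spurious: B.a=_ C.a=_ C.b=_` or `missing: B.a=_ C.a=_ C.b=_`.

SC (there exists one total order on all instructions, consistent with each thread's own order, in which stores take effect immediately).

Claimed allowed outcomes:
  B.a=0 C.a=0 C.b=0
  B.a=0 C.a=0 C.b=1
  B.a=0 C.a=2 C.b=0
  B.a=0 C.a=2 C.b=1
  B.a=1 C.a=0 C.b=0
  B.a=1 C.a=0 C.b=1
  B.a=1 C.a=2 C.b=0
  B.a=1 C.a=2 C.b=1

outcome vector order: (B.a,C.a,C.b)
[SC] allowed = {<0 0 0>; <0 0 1>; <0 2 0>; <0 2 1>; <1 0 0>; <1 0 1>; <1 2 1>}
claimed∖SC = {<1 2 0>}

spurious: B.a=1 C.a=2 C.b=0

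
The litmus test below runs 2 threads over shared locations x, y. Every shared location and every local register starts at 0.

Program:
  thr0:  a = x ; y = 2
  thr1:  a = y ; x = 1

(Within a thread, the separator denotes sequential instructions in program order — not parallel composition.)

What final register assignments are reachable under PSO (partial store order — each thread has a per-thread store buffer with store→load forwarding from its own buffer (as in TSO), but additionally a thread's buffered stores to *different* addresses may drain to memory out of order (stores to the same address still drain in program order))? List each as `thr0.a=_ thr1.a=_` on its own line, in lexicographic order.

thr0.a=0 thr1.a=0
thr0.a=0 thr1.a=2
thr0.a=1 thr1.a=0

outcome vector order: (thr0.a,thr1.a)
|PSO outcomes| = 3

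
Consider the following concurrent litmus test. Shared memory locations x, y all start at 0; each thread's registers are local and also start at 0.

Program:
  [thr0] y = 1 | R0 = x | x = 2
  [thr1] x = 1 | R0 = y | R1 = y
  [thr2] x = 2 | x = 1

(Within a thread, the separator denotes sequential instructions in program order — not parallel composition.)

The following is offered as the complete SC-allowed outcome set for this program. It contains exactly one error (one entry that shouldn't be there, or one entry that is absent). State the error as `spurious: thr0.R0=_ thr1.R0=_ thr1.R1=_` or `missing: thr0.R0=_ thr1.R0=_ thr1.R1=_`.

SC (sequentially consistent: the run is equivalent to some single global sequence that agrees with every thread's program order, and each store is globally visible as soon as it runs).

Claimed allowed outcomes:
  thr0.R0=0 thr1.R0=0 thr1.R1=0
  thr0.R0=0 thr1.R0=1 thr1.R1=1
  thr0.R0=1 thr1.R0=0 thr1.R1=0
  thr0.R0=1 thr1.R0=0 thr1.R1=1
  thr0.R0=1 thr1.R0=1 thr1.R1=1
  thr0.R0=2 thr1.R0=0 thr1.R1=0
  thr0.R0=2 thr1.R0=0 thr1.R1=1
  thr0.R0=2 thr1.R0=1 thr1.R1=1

outcome vector order: (thr0.R0,thr1.R0,thr1.R1)
SC (7): 0/1/1 1/0/0 1/0/1 1/1/1 2/0/0 2/0/1 2/1/1
claimed∖SC = {0/0/0}

spurious: thr0.R0=0 thr1.R0=0 thr1.R1=0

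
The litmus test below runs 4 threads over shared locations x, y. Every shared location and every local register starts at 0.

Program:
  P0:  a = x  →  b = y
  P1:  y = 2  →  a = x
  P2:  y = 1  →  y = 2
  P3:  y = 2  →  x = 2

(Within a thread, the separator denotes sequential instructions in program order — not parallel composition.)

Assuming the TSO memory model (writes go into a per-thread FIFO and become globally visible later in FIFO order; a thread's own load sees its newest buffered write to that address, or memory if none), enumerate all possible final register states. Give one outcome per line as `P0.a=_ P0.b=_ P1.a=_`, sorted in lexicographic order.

P0.a=0 P0.b=0 P1.a=0
P0.a=0 P0.b=0 P1.a=2
P0.a=0 P0.b=1 P1.a=0
P0.a=0 P0.b=1 P1.a=2
P0.a=0 P0.b=2 P1.a=0
P0.a=0 P0.b=2 P1.a=2
P0.a=2 P0.b=1 P1.a=0
P0.a=2 P0.b=1 P1.a=2
P0.a=2 P0.b=2 P1.a=0
P0.a=2 P0.b=2 P1.a=2

outcome vector order: (P0.a,P0.b,P1.a)
|TSO outcomes| = 10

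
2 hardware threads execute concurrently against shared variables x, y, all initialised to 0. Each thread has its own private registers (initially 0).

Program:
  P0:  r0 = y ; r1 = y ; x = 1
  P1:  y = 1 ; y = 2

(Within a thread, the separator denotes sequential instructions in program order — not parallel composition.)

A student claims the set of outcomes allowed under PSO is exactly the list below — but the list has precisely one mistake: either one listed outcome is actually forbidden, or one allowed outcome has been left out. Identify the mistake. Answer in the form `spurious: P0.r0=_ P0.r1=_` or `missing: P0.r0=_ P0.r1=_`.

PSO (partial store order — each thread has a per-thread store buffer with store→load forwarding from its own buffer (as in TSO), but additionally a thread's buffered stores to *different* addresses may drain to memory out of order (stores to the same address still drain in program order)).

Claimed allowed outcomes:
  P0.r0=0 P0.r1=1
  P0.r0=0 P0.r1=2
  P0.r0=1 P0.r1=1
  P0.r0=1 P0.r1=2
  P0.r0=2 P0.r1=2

outcome vector order: (P0.r0,P0.r1)
[PSO] allowed = {<0 0>, <0 1>, <0 2>, <1 1>, <1 2>, <2 2>}
PSO∖claimed = {<0 0>}

missing: P0.r0=0 P0.r1=0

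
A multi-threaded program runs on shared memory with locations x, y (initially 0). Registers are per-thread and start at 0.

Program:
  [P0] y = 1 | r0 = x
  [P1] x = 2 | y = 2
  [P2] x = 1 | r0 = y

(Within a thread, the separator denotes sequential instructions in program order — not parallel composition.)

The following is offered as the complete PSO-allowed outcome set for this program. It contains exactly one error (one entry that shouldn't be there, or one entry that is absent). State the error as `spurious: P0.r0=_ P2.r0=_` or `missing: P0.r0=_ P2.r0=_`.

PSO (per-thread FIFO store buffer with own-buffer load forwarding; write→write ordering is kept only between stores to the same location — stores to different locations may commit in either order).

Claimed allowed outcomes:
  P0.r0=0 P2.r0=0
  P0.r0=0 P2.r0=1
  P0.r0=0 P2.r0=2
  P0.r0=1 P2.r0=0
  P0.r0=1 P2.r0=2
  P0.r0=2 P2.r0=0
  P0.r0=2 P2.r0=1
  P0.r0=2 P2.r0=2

outcome vector order: (P0.r0,P2.r0)
[PSO] allowed = {(0,0) (0,1) (0,2) (1,0) (1,1) (1,2) (2,0) (2,1) (2,2)}
PSO∖claimed = {(1,1)}

missing: P0.r0=1 P2.r0=1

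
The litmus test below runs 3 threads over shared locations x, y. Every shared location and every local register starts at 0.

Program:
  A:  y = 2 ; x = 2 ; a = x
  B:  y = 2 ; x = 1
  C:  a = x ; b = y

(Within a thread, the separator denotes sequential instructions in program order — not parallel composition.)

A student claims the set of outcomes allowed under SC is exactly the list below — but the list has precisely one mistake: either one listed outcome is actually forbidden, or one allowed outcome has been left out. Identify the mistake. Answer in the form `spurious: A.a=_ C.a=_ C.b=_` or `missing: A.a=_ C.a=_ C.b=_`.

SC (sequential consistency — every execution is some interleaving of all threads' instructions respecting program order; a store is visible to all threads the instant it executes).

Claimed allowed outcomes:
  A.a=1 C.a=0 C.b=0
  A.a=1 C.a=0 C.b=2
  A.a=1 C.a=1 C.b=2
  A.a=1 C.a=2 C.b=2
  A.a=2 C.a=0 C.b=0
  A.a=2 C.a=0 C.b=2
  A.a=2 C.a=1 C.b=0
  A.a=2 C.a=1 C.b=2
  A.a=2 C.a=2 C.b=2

outcome vector order: (A.a,C.a,C.b)
under SC → <1 0 0>, <1 0 2>, <1 1 2>, <1 2 2>, <2 0 0>, <2 0 2>, <2 1 2>, <2 2 2>
claimed∖SC = {<2 1 0>}

spurious: A.a=2 C.a=1 C.b=0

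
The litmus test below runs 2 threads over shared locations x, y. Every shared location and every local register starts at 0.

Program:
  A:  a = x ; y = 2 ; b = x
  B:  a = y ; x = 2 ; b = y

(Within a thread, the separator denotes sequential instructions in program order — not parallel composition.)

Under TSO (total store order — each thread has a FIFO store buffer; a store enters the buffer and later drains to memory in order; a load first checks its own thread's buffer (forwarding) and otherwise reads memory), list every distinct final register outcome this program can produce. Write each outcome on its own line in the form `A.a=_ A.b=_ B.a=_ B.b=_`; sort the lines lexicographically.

A.a=0 A.b=0 B.a=0 B.b=0
A.a=0 A.b=0 B.a=0 B.b=2
A.a=0 A.b=0 B.a=2 B.b=2
A.a=0 A.b=2 B.a=0 B.b=0
A.a=0 A.b=2 B.a=0 B.b=2
A.a=0 A.b=2 B.a=2 B.b=2
A.a=2 A.b=2 B.a=0 B.b=0
A.a=2 A.b=2 B.a=0 B.b=2

outcome vector order: (A.a,A.b,B.a,B.b)
|TSO outcomes| = 8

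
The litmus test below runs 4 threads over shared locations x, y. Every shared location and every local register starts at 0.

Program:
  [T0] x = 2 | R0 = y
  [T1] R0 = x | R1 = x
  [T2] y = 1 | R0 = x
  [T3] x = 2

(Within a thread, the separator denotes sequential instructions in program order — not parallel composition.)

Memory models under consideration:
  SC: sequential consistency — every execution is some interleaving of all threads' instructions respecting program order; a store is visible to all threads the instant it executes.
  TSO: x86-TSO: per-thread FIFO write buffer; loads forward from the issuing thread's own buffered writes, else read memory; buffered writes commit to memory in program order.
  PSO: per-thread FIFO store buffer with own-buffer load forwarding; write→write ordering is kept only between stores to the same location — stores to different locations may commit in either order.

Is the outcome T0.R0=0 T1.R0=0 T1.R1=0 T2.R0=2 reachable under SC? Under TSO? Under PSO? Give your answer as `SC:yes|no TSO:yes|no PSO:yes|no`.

outcome vector order: (T0.R0,T1.R0,T1.R1,T2.R0)
under SC → (0,0,0,2), (0,0,2,2), (0,2,2,2), (1,0,0,0), (1,0,0,2), (1,0,2,0), (1,0,2,2), (1,2,2,0), (1,2,2,2)
under TSO → (0,0,0,0), (0,0,0,2), (0,0,2,0), (0,0,2,2), (0,2,2,0), (0,2,2,2), (1,0,0,0), (1,0,0,2), (1,0,2,0), (1,0,2,2), (1,2,2,0), (1,2,2,2)
under PSO → (0,0,0,0), (0,0,0,2), (0,0,2,0), (0,0,2,2), (0,2,2,0), (0,2,2,2), (1,0,0,0), (1,0,0,2), (1,0,2,0), (1,0,2,2), (1,2,2,0), (1,2,2,2)
target (0,0,0,2) ∈ {SC,TSO,PSO}

SC:yes TSO:yes PSO:yes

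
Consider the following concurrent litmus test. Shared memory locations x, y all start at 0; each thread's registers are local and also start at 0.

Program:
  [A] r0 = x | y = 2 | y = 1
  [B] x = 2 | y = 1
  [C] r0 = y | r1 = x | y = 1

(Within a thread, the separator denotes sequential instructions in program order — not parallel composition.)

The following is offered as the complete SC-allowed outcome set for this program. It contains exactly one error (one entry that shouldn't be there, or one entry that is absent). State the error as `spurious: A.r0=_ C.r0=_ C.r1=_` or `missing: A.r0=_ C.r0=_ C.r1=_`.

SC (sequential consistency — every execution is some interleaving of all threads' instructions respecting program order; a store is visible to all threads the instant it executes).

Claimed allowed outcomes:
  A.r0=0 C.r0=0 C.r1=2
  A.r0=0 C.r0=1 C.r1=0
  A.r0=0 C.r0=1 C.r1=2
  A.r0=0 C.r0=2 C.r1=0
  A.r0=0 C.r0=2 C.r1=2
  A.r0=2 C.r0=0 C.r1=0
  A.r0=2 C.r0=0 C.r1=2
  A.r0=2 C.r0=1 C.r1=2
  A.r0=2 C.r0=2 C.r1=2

missing: A.r0=0 C.r0=0 C.r1=0

outcome vector order: (A.r0,C.r0,C.r1)
SC: 10 outcomes — {<0 0 0> <0 0 2> <0 1 0> <0 1 2> <0 2 0> <0 2 2> <2 0 0> <2 0 2> <2 1 2> <2 2 2>}
SC∖claimed = {<0 0 0>}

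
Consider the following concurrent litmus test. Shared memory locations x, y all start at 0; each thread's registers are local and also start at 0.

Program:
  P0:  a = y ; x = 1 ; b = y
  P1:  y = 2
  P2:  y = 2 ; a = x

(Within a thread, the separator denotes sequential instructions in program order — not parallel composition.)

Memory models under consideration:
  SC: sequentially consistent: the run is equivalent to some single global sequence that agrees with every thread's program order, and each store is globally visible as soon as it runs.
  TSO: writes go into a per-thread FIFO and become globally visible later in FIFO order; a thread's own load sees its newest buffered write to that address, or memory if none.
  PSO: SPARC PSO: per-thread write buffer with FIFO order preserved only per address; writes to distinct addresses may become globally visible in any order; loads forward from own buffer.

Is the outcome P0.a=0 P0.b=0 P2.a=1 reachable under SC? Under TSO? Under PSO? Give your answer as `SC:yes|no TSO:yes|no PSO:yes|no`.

SC:yes TSO:yes PSO:yes

outcome vector order: (P0.a,P0.b,P2.a)
[SC] allowed = {(0,0,1); (0,2,0); (0,2,1); (2,2,0); (2,2,1)}
[TSO] allowed = {(0,0,0); (0,0,1); (0,2,0); (0,2,1); (2,2,0); (2,2,1)}
[PSO] allowed = {(0,0,0); (0,0,1); (0,2,0); (0,2,1); (2,2,0); (2,2,1)}
target (0,0,1) ∈ {SC,TSO,PSO}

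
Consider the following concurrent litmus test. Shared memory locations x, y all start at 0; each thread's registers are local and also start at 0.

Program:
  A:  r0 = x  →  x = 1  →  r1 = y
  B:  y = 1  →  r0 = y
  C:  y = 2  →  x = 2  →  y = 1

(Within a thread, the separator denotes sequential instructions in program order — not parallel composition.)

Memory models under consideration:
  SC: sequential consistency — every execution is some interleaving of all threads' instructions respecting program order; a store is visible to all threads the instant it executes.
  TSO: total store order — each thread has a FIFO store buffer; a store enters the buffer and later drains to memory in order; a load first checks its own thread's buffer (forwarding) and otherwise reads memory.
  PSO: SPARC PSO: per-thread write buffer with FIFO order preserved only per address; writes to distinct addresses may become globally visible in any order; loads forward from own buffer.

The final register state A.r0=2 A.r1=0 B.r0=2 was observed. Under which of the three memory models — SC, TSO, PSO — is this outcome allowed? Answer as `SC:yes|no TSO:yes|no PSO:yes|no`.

outcome vector order: (A.r0,A.r1,B.r0)
SC (10): 001; 002; 011; 012; 021; 022; 211; 212; 221; 222
TSO (10): 001; 002; 011; 012; 021; 022; 211; 212; 221; 222
PSO (12): 001; 002; 011; 012; 021; 022; 201; 202; 211; 212; 221; 222
target 202 ∈ {PSO}

SC:no TSO:no PSO:yes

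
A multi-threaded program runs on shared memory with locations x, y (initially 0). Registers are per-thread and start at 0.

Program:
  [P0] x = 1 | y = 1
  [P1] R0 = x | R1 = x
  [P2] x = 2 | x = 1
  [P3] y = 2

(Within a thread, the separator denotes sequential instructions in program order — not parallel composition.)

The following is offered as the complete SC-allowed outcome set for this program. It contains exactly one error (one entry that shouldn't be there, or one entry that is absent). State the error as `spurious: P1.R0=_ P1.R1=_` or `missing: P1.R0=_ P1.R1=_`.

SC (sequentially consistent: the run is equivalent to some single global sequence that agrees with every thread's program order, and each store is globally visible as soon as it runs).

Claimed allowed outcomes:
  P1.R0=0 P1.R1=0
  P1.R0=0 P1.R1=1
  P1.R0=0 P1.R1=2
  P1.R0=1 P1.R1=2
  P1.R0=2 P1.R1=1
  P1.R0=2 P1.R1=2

missing: P1.R0=1 P1.R1=1

outcome vector order: (P1.R0,P1.R1)
[SC] allowed = {(0,0) (0,1) (0,2) (1,1) (1,2) (2,1) (2,2)}
SC∖claimed = {(1,1)}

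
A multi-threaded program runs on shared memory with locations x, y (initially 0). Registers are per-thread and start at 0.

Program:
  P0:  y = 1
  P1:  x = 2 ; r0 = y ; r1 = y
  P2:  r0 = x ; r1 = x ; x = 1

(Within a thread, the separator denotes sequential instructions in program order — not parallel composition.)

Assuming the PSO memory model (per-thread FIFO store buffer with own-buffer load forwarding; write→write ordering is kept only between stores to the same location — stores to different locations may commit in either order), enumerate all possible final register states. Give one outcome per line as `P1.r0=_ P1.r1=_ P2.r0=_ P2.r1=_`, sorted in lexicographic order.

outcome vector order: (P1.r0,P1.r1,P2.r0,P2.r1)
|PSO outcomes| = 9

P1.r0=0 P1.r1=0 P2.r0=0 P2.r1=0
P1.r0=0 P1.r1=0 P2.r0=0 P2.r1=2
P1.r0=0 P1.r1=0 P2.r0=2 P2.r1=2
P1.r0=0 P1.r1=1 P2.r0=0 P2.r1=0
P1.r0=0 P1.r1=1 P2.r0=0 P2.r1=2
P1.r0=0 P1.r1=1 P2.r0=2 P2.r1=2
P1.r0=1 P1.r1=1 P2.r0=0 P2.r1=0
P1.r0=1 P1.r1=1 P2.r0=0 P2.r1=2
P1.r0=1 P1.r1=1 P2.r0=2 P2.r1=2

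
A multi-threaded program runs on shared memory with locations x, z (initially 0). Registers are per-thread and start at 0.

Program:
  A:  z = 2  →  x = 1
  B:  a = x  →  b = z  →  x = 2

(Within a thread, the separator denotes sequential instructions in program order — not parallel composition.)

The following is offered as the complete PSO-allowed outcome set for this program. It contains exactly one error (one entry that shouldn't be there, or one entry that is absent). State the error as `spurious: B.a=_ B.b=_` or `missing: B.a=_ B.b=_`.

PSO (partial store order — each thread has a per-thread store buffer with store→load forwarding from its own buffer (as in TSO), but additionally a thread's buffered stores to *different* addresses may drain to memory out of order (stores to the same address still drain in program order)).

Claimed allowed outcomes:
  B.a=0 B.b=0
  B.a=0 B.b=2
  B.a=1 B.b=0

outcome vector order: (B.a,B.b)
[PSO] allowed = {0/0, 0/2, 1/0, 1/2}
PSO∖claimed = {1/2}

missing: B.a=1 B.b=2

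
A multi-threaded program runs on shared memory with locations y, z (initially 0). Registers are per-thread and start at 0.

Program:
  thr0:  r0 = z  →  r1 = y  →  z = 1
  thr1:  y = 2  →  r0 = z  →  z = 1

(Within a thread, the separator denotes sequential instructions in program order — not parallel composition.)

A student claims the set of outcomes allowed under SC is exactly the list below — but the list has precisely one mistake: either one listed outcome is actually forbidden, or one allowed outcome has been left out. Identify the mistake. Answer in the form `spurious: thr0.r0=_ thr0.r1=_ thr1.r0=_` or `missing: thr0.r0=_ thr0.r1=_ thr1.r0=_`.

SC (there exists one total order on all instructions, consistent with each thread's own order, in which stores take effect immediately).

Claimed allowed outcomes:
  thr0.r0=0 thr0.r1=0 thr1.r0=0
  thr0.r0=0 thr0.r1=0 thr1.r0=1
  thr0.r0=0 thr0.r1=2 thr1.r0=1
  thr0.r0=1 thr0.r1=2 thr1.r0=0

missing: thr0.r0=0 thr0.r1=2 thr1.r0=0

outcome vector order: (thr0.r0,thr0.r1,thr1.r0)
under SC → 0/0/0; 0/0/1; 0/2/0; 0/2/1; 1/2/0
SC∖claimed = {0/2/0}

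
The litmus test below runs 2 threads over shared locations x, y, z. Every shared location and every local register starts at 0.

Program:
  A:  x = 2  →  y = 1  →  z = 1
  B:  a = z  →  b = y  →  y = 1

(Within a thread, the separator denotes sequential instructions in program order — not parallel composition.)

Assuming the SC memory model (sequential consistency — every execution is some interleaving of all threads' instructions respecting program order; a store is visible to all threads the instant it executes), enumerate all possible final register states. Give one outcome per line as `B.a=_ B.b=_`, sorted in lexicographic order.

B.a=0 B.b=0
B.a=0 B.b=1
B.a=1 B.b=1

outcome vector order: (B.a,B.b)
|SC outcomes| = 3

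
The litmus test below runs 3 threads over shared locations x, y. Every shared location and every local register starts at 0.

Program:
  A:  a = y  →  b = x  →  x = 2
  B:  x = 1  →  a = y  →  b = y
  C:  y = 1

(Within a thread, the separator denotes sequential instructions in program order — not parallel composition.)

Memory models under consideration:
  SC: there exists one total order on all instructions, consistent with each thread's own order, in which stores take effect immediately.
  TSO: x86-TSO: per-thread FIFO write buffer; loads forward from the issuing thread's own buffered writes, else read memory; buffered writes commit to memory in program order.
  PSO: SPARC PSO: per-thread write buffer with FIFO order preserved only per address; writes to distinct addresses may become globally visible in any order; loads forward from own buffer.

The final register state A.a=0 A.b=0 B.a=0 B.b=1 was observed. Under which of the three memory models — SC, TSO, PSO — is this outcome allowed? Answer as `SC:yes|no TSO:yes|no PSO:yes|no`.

SC:yes TSO:yes PSO:yes

outcome vector order: (A.a,A.b,B.a,B.b)
under SC → <0 0 0 0>, <0 0 0 1>, <0 0 1 1>, <0 1 0 0>, <0 1 0 1>, <0 1 1 1>, <1 0 1 1>, <1 1 0 0>, <1 1 0 1>, <1 1 1 1>
under TSO → <0 0 0 0>, <0 0 0 1>, <0 0 1 1>, <0 1 0 0>, <0 1 0 1>, <0 1 1 1>, <1 0 0 0>, <1 0 0 1>, <1 0 1 1>, <1 1 0 0>, <1 1 0 1>, <1 1 1 1>
under PSO → <0 0 0 0>, <0 0 0 1>, <0 0 1 1>, <0 1 0 0>, <0 1 0 1>, <0 1 1 1>, <1 0 0 0>, <1 0 0 1>, <1 0 1 1>, <1 1 0 0>, <1 1 0 1>, <1 1 1 1>
target <0 0 0 1> ∈ {SC,TSO,PSO}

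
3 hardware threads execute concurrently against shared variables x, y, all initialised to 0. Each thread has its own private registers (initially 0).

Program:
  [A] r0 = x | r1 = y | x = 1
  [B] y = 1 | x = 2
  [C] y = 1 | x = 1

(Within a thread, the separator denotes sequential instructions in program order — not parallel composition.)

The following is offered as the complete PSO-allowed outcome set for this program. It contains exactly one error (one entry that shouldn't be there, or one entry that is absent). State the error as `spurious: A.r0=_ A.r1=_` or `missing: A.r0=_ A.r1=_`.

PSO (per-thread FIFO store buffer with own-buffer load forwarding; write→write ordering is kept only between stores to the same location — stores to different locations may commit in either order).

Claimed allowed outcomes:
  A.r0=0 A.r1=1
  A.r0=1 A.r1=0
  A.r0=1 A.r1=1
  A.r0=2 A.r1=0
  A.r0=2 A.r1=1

outcome vector order: (A.r0,A.r1)
PSO: 6 outcomes — {<0 0> <0 1> <1 0> <1 1> <2 0> <2 1>}
PSO∖claimed = {<0 0>}

missing: A.r0=0 A.r1=0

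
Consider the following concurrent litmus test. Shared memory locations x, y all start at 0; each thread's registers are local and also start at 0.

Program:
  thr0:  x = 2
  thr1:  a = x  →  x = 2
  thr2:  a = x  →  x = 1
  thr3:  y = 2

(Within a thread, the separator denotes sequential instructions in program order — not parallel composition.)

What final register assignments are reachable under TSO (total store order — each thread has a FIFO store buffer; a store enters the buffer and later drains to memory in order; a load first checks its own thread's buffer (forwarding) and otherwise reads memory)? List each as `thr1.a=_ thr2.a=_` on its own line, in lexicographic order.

outcome vector order: (thr1.a,thr2.a)
|TSO outcomes| = 6

thr1.a=0 thr2.a=0
thr1.a=0 thr2.a=2
thr1.a=1 thr2.a=0
thr1.a=1 thr2.a=2
thr1.a=2 thr2.a=0
thr1.a=2 thr2.a=2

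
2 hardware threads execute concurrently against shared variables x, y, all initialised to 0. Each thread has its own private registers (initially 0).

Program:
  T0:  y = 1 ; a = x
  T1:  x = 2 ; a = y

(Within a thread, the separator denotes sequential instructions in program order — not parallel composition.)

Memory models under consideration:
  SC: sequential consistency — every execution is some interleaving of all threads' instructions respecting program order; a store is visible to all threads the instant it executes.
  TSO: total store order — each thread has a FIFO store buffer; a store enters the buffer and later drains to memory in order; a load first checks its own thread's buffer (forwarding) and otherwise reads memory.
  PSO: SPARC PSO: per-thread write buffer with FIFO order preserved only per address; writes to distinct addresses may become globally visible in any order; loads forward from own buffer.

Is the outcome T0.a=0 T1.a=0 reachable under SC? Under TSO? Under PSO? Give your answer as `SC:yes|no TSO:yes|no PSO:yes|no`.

SC:no TSO:yes PSO:yes

outcome vector order: (T0.a,T1.a)
under SC → 01, 20, 21
under TSO → 00, 01, 20, 21
under PSO → 00, 01, 20, 21
target 00 ∈ {TSO,PSO}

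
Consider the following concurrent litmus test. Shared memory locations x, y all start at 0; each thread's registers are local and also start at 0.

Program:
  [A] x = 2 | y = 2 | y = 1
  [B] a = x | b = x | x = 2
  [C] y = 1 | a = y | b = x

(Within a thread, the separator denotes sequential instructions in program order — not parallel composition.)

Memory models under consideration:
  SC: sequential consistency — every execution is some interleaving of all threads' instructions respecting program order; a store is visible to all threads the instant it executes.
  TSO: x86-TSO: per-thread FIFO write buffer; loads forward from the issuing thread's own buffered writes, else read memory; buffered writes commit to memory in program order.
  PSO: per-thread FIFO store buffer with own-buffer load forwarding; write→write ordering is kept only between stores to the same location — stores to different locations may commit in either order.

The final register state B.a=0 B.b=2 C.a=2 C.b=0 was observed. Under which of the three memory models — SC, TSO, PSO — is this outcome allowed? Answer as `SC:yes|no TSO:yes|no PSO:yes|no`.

SC:no TSO:no PSO:yes

outcome vector order: (B.a,B.b,C.a,C.b)
SC (9): 0/0/1/0, 0/0/1/2, 0/0/2/2, 0/2/1/0, 0/2/1/2, 0/2/2/2, 2/2/1/0, 2/2/1/2, 2/2/2/2
TSO (9): 0/0/1/0, 0/0/1/2, 0/0/2/2, 0/2/1/0, 0/2/1/2, 0/2/2/2, 2/2/1/0, 2/2/1/2, 2/2/2/2
PSO (12): 0/0/1/0, 0/0/1/2, 0/0/2/0, 0/0/2/2, 0/2/1/0, 0/2/1/2, 0/2/2/0, 0/2/2/2, 2/2/1/0, 2/2/1/2, 2/2/2/0, 2/2/2/2
target 0/2/2/0 ∈ {PSO}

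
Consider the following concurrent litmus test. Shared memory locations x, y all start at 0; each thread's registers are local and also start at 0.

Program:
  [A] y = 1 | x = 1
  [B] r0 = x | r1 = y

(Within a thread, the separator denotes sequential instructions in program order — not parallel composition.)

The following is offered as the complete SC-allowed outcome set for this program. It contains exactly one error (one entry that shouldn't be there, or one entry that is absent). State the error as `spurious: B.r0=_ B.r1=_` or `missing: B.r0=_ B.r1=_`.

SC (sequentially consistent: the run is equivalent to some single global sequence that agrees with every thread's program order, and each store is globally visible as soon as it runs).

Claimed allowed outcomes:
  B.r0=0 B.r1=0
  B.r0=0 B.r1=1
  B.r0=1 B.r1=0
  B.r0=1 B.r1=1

spurious: B.r0=1 B.r1=0

outcome vector order: (B.r0,B.r1)
[SC] allowed = {(0,0), (0,1), (1,1)}
claimed∖SC = {(1,0)}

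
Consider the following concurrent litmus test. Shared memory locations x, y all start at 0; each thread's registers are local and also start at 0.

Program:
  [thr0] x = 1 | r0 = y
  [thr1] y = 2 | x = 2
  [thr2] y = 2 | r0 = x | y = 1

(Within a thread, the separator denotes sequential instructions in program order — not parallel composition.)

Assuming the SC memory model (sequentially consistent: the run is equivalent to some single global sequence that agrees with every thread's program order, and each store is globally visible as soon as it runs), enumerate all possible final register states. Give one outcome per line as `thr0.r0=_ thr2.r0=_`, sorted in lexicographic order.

thr0.r0=0 thr2.r0=1
thr0.r0=0 thr2.r0=2
thr0.r0=1 thr2.r0=0
thr0.r0=1 thr2.r0=1
thr0.r0=1 thr2.r0=2
thr0.r0=2 thr2.r0=0
thr0.r0=2 thr2.r0=1
thr0.r0=2 thr2.r0=2

outcome vector order: (thr0.r0,thr2.r0)
|SC outcomes| = 8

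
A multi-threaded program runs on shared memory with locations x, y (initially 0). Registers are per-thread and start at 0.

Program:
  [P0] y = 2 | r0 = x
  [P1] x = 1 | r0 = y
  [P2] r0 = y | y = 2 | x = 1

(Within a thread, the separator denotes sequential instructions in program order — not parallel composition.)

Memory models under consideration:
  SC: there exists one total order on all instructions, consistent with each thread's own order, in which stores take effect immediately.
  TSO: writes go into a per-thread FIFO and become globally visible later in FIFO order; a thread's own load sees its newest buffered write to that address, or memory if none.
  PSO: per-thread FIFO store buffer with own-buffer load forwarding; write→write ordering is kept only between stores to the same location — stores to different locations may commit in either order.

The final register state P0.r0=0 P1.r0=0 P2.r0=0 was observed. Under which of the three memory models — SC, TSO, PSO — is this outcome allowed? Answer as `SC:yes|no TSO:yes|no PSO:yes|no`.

SC:no TSO:yes PSO:yes

outcome vector order: (P0.r0,P1.r0,P2.r0)
under SC → 020, 022, 100, 102, 120, 122
under TSO → 000, 002, 020, 022, 100, 102, 120, 122
under PSO → 000, 002, 020, 022, 100, 102, 120, 122
target 000 ∈ {TSO,PSO}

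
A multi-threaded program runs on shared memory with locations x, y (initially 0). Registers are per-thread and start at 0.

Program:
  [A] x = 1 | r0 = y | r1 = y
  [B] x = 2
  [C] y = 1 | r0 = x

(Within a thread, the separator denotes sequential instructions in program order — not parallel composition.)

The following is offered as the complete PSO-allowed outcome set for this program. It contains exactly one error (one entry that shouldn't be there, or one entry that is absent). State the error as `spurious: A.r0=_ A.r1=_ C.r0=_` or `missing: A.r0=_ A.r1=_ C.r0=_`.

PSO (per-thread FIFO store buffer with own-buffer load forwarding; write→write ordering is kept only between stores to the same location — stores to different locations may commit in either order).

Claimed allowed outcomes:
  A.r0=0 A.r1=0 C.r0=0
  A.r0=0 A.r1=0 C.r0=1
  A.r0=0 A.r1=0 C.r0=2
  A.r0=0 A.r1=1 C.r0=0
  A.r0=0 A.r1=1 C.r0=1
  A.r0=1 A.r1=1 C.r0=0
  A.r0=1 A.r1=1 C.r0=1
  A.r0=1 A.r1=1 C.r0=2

outcome vector order: (A.r0,A.r1,C.r0)
PSO: 9 outcomes — {0/0/0, 0/0/1, 0/0/2, 0/1/0, 0/1/1, 0/1/2, 1/1/0, 1/1/1, 1/1/2}
PSO∖claimed = {0/1/2}

missing: A.r0=0 A.r1=1 C.r0=2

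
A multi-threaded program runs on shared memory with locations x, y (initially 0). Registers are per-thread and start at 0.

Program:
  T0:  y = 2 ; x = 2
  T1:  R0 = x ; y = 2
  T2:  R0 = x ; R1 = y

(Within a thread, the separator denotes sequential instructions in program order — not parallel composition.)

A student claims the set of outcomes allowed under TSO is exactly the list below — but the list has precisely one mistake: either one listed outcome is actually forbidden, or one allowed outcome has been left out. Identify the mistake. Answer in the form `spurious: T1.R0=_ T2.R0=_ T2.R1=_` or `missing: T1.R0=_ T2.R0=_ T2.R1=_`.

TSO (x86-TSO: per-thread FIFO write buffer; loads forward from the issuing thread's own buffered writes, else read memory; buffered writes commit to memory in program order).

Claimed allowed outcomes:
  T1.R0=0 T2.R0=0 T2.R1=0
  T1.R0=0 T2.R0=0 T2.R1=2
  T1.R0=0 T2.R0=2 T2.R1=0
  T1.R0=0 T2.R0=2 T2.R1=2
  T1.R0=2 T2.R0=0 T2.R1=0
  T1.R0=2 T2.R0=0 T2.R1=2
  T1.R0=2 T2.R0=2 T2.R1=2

outcome vector order: (T1.R0,T2.R0,T2.R1)
under TSO → <0 0 0> <0 0 2> <0 2 2> <2 0 0> <2 0 2> <2 2 2>
claimed∖TSO = {<0 2 0>}

spurious: T1.R0=0 T2.R0=2 T2.R1=0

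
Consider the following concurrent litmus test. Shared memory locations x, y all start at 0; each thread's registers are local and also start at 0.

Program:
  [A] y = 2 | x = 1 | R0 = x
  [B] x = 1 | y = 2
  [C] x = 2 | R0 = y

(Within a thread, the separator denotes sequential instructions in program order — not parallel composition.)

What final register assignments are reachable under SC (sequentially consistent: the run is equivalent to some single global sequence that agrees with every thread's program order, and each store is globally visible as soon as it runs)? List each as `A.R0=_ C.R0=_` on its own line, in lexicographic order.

A.R0=1 C.R0=0
A.R0=1 C.R0=2
A.R0=2 C.R0=2

outcome vector order: (A.R0,C.R0)
|SC outcomes| = 3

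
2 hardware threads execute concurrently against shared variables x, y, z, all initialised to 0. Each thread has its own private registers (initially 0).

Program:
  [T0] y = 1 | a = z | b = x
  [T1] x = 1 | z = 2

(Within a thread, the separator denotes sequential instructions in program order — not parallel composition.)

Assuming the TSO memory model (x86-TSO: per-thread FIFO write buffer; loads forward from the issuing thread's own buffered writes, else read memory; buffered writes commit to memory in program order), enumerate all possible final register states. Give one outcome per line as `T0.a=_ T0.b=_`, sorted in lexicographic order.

outcome vector order: (T0.a,T0.b)
|TSO outcomes| = 3

T0.a=0 T0.b=0
T0.a=0 T0.b=1
T0.a=2 T0.b=1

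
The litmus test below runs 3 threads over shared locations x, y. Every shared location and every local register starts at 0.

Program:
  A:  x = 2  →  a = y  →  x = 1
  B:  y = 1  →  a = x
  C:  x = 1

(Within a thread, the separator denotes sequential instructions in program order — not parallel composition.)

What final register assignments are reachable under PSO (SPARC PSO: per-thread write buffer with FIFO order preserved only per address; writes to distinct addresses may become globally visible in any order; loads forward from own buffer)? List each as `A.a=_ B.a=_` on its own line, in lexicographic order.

A.a=0 B.a=0
A.a=0 B.a=1
A.a=0 B.a=2
A.a=1 B.a=0
A.a=1 B.a=1
A.a=1 B.a=2

outcome vector order: (A.a,B.a)
|PSO outcomes| = 6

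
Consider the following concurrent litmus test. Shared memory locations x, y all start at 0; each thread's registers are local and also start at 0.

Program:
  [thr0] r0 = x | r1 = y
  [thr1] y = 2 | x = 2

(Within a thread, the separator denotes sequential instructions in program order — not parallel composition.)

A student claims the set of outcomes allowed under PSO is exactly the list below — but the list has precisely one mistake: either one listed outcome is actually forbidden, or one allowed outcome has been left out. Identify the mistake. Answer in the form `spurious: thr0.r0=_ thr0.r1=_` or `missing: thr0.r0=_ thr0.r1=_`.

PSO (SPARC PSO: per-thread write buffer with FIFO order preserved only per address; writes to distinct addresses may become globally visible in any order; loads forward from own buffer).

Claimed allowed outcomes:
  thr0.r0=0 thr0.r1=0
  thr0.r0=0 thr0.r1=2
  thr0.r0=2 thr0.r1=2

missing: thr0.r0=2 thr0.r1=0

outcome vector order: (thr0.r0,thr0.r1)
PSO: 4 outcomes — {0/0, 0/2, 2/0, 2/2}
PSO∖claimed = {2/0}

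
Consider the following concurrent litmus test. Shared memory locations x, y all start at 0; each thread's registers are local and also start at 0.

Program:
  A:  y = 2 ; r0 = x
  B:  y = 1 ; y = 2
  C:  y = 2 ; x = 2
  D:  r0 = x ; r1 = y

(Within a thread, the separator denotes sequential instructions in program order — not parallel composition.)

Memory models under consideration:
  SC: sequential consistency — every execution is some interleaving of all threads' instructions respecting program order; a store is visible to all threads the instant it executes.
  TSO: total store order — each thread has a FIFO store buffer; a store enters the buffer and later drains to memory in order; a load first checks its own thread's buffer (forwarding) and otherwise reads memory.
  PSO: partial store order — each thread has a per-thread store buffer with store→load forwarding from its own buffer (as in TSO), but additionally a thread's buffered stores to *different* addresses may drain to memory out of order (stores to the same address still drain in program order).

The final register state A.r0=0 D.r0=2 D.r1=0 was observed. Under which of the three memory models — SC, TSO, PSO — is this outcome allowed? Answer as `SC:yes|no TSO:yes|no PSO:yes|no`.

outcome vector order: (A.r0,D.r0,D.r1)
SC: 10 outcomes — {(0,0,0) (0,0,1) (0,0,2) (0,2,1) (0,2,2) (2,0,0) (2,0,1) (2,0,2) (2,2,1) (2,2,2)}
TSO: 10 outcomes — {(0,0,0) (0,0,1) (0,0,2) (0,2,1) (0,2,2) (2,0,0) (2,0,1) (2,0,2) (2,2,1) (2,2,2)}
PSO: 12 outcomes — {(0,0,0) (0,0,1) (0,0,2) (0,2,0) (0,2,1) (0,2,2) (2,0,0) (2,0,1) (2,0,2) (2,2,0) (2,2,1) (2,2,2)}
target (0,2,0) ∈ {PSO}

SC:no TSO:no PSO:yes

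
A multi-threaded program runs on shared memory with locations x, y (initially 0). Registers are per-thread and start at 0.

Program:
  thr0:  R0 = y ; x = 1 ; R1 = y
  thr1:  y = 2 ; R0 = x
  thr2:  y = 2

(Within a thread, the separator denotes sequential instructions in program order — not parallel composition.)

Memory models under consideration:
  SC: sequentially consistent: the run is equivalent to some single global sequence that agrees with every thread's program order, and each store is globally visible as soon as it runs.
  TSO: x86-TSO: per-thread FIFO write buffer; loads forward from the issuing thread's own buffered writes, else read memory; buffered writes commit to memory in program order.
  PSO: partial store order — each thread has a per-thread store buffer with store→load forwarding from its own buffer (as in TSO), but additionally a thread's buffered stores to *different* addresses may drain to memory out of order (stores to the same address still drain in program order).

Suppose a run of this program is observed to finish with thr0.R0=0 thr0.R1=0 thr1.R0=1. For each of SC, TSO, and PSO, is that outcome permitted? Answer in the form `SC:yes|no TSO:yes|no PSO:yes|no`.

SC:yes TSO:yes PSO:yes

outcome vector order: (thr0.R0,thr0.R1,thr1.R0)
under SC → 001, 020, 021, 220, 221
under TSO → 000, 001, 020, 021, 220, 221
under PSO → 000, 001, 020, 021, 220, 221
target 001 ∈ {SC,TSO,PSO}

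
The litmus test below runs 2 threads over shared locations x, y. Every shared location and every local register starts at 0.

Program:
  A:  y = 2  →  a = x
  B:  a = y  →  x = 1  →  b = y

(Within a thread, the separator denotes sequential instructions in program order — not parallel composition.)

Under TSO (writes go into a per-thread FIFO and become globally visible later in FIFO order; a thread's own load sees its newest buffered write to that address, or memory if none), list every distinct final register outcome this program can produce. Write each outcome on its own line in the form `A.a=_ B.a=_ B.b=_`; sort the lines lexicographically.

outcome vector order: (A.a,B.a,B.b)
|TSO outcomes| = 6

A.a=0 B.a=0 B.b=0
A.a=0 B.a=0 B.b=2
A.a=0 B.a=2 B.b=2
A.a=1 B.a=0 B.b=0
A.a=1 B.a=0 B.b=2
A.a=1 B.a=2 B.b=2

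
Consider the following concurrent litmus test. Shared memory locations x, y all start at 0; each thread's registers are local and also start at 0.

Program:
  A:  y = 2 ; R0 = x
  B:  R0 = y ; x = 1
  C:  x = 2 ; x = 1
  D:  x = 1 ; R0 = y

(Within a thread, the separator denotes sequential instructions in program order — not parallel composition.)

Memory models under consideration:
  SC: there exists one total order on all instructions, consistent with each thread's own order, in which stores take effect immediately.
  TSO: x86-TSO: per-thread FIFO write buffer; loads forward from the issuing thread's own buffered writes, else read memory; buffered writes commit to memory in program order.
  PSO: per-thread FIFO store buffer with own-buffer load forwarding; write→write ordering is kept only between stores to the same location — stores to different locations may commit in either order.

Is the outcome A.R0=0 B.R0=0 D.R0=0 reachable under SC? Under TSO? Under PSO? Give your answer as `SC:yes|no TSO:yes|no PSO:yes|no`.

outcome vector order: (A.R0,B.R0,D.R0)
SC: 10 outcomes — {0/0/2 0/2/2 1/0/0 1/0/2 1/2/0 1/2/2 2/0/0 2/0/2 2/2/0 2/2/2}
TSO: 12 outcomes — {0/0/0 0/0/2 0/2/0 0/2/2 1/0/0 1/0/2 1/2/0 1/2/2 2/0/0 2/0/2 2/2/0 2/2/2}
PSO: 12 outcomes — {0/0/0 0/0/2 0/2/0 0/2/2 1/0/0 1/0/2 1/2/0 1/2/2 2/0/0 2/0/2 2/2/0 2/2/2}
target 0/0/0 ∈ {TSO,PSO}

SC:no TSO:yes PSO:yes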